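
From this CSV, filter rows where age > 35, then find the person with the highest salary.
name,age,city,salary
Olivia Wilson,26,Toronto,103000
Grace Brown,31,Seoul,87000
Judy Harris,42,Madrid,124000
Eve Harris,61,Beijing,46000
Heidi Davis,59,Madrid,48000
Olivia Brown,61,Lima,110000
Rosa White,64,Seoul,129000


Filter: age > 35
Sort by: salary (descending)

Filtered records (5):
  Rosa White, age 64, salary $129000
  Judy Harris, age 42, salary $124000
  Olivia Brown, age 61, salary $110000
  Heidi Davis, age 59, salary $48000
  Eve Harris, age 61, salary $46000

Highest salary: Rosa White ($129000)

Rosa White


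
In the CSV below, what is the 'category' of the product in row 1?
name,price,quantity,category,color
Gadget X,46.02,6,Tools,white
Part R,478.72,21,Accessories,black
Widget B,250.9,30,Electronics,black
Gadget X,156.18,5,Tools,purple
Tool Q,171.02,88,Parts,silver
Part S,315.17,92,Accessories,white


Query: Row 1 ('Gadget X'), column 'category'
Value: Tools

Tools


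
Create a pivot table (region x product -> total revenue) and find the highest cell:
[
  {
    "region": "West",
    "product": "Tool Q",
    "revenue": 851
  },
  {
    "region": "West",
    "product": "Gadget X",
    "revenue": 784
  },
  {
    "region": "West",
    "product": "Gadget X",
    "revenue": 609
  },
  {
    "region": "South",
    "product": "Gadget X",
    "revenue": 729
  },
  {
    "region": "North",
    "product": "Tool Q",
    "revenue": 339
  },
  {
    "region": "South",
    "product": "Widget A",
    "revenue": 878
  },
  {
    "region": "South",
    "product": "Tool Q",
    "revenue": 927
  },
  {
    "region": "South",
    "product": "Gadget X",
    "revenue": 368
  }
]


Pivot: region (rows) x product (columns) -> total revenue

     Gadget X      Tool Q        Widget A    
North            0           339             0  
South         1097           927           878  
West          1393           851             0  

Highest: West / Gadget X = $1393

West / Gadget X = $1393


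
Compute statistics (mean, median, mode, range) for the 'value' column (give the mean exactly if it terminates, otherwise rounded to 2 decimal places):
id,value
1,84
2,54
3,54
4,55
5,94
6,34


Data: [84, 54, 54, 55, 94, 34]
Count: 6
Sum: 375
Mean: 375/6 = 62.5
Sorted: [34, 54, 54, 55, 84, 94]
Median: 54.5
Mode: 54 (2 times)
Range: 94 - 34 = 60
Min: 34, Max: 94

mean=62.5, median=54.5, mode=54, range=60


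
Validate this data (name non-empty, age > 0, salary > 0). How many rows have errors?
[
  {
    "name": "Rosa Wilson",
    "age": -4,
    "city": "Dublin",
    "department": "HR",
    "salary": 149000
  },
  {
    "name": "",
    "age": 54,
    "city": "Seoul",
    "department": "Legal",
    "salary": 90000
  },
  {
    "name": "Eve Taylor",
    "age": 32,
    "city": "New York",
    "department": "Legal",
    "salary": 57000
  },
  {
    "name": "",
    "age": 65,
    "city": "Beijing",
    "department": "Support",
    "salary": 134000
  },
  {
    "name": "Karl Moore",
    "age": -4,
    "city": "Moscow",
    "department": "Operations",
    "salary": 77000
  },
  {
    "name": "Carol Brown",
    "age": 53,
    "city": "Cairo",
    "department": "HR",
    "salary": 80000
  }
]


Validating 6 records:
Rules: name non-empty, age > 0, salary > 0

  Row 1 (Rosa Wilson): negative age: -4
  Row 2 (???): empty name
  Row 3 (Eve Taylor): OK
  Row 4 (???): empty name
  Row 5 (Karl Moore): negative age: -4
  Row 6 (Carol Brown): OK

Total errors: 4

4 errors


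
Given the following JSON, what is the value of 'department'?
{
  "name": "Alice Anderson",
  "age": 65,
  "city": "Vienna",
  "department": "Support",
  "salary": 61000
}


Looking up field 'department'
Value: Support

Support


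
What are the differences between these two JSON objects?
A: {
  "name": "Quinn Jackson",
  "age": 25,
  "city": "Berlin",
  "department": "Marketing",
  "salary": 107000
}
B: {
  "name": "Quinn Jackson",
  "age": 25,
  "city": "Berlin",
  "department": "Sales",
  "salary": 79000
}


Comparing each field (in key order):
  name: same
  age: same
  city: same
  department: DIFFERENT
  salary: DIFFERENT
Differences:
  department: Marketing -> Sales
  salary: 107000 -> 79000

2 field(s) changed

2 changes: department, salary


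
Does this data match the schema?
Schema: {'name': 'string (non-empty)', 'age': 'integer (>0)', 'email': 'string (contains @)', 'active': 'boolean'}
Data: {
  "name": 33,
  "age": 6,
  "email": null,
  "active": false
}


Validating each field against schema:
  name: FAIL (33 is not a string)
  age: OK (positive integer)
  email: FAIL (null is not a string)
  active: OK (boolean)

Result: INVALID (2 errors: name, email)

INVALID (2 errors: name, email)


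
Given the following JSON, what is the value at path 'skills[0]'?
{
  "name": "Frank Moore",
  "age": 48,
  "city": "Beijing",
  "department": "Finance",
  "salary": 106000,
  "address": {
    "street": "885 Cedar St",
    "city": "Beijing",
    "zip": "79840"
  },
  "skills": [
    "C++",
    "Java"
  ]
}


Query: skills[0]
Path: skills -> first element
Value: C++

C++


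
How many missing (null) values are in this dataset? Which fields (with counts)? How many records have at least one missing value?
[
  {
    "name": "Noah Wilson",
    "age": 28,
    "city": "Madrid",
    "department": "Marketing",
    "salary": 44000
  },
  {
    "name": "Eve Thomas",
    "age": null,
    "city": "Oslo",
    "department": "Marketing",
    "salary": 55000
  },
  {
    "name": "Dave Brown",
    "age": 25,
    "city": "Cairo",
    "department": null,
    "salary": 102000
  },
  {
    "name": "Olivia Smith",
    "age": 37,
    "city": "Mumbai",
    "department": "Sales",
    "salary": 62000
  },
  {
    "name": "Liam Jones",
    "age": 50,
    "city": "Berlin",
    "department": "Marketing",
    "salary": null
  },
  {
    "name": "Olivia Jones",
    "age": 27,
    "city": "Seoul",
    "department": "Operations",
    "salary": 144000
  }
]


Checking for missing (null) values in 6 records:

  Noah Wilson: complete
  Eve Thomas: age
  Dave Brown: department
  Olivia Smith: complete
  Liam Jones: salary
  Olivia Jones: complete

Per field:
  name: 0 missing
  age: 1 missing
  city: 0 missing
  department: 1 missing
  salary: 1 missing

Total missing values: 3
Records with any missing: 3

3 missing values (age: 1, department: 1, salary: 1); 3 incomplete records


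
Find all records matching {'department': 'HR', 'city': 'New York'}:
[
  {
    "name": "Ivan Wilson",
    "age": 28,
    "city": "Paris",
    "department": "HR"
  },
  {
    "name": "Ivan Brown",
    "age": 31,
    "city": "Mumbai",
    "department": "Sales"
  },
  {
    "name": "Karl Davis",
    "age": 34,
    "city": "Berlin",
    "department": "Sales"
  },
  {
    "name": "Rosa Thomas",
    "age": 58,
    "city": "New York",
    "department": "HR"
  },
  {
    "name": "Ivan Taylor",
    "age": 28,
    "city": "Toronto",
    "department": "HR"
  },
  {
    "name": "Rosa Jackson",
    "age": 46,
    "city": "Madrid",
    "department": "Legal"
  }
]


Search criteria: {'department': 'HR', 'city': 'New York'}

Checking 6 records:
  Ivan Wilson: {department: HR, city: Paris}
  Ivan Brown: {department: Sales, city: Mumbai}
  Karl Davis: {department: Sales, city: Berlin}
  Rosa Thomas: {department: HR, city: New York} <-- MATCH
  Ivan Taylor: {department: HR, city: Toronto}
  Rosa Jackson: {department: Legal, city: Madrid}

Matches: ["Rosa Thomas"]

["Rosa Thomas"]


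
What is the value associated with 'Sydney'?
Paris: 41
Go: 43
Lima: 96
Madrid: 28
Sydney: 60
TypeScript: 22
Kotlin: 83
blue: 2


Looking up key 'Sydney'
Value: 60

60


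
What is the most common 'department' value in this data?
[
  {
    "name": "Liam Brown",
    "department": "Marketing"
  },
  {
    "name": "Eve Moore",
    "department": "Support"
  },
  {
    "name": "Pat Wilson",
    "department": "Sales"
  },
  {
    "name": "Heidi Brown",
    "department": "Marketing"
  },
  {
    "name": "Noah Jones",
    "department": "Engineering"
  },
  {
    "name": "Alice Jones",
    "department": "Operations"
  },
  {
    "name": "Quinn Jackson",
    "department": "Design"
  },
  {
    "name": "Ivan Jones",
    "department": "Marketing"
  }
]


Counting 'department' values across 8 records:

  Marketing: 3 ###
  Support: 1 #
  Sales: 1 #
  Engineering: 1 #
  Operations: 1 #
  Design: 1 #

Most common: Marketing (3 times)

Marketing (3 times)


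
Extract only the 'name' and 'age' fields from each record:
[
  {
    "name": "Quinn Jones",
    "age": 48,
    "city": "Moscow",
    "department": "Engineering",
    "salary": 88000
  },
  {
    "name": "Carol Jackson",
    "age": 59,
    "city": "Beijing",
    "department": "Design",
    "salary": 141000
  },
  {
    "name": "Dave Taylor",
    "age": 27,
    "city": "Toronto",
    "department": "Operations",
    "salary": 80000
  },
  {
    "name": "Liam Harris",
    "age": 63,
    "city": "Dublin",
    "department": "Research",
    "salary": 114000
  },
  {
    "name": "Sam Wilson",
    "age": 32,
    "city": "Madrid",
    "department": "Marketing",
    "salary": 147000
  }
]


Original: 5 records with fields: name, age, city, department, salary
Keep: ['name', 'age']
Drop: ['city', 'department', 'salary']
Result: 5 records, 2 fields each

[
  {
    "name": "Quinn Jones",
    "age": 48
  },
  {
    "name": "Carol Jackson",
    "age": 59
  },
  {
    "name": "Dave Taylor",
    "age": 27
  },
  {
    "name": "Liam Harris",
    "age": 63
  },
  {
    "name": "Sam Wilson",
    "age": 32
  }
]


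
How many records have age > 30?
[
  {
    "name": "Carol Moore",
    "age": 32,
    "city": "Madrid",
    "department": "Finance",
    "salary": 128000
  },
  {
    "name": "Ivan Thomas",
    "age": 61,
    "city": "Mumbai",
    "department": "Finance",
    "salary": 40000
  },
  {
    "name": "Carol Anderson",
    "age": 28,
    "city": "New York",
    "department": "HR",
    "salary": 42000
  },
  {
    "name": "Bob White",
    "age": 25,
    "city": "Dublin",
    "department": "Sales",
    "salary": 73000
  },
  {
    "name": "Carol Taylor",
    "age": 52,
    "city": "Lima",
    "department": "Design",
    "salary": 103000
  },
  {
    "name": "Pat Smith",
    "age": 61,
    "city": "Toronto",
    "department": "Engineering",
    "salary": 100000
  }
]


Data: 6 records
Condition: age > 30

Checking each record:
  Carol Moore: 32 MATCH
  Ivan Thomas: 61 MATCH
  Carol Anderson: 28
  Bob White: 25
  Carol Taylor: 52 MATCH
  Pat Smith: 61 MATCH

Count: 4

4


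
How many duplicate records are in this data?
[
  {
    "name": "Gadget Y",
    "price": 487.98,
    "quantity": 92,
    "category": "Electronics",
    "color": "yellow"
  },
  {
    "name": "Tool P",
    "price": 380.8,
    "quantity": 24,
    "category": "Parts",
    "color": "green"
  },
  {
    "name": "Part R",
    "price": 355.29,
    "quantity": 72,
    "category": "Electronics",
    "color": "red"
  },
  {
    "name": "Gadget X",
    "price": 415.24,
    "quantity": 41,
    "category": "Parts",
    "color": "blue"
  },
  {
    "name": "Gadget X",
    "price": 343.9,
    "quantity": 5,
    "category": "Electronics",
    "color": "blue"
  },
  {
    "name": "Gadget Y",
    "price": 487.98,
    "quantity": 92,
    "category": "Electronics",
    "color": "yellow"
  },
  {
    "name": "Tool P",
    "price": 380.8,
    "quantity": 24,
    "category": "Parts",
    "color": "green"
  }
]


Checking 7 records for duplicates:

  Row 1: Gadget Y ($487.98, qty 92)
  Row 2: Tool P ($380.8, qty 24)
  Row 3: Part R ($355.29, qty 72)
  Row 4: Gadget X ($415.24, qty 41)
  Row 5: Gadget X ($343.9, qty 5)
  Row 6: Gadget Y ($487.98, qty 92) <-- DUPLICATE
  Row 7: Tool P ($380.8, qty 24) <-- DUPLICATE

Duplicates found: 2
Unique records: 5

2 duplicates, 5 unique


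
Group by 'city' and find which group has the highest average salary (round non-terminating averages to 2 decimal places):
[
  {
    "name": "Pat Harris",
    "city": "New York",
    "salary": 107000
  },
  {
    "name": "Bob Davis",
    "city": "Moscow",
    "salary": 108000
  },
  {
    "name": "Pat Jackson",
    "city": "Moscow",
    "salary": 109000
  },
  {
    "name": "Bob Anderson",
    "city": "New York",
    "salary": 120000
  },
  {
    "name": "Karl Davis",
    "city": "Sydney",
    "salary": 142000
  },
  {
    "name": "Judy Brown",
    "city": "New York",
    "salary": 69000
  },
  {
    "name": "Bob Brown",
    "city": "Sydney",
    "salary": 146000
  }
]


Group by: city

Groups:
  Moscow: 2 people, avg salary = 217000/2 = $108500
  New York: 3 people, avg salary = 296000/3 ≈ $98666.67
  Sydney: 2 people, avg salary = 288000/2 = $144000

Highest average salary: Sydney ($144000)

Sydney ($144000)


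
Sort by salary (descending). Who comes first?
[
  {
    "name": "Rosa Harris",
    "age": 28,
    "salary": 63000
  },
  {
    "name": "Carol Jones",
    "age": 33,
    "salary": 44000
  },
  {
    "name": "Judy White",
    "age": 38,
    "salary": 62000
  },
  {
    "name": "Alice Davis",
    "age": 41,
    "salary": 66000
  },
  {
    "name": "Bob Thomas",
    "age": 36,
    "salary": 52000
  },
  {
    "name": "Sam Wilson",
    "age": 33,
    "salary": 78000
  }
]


Sort by: salary (descending)

Sorted order:
  1. Sam Wilson (salary = 78000)
  2. Alice Davis (salary = 66000)
  3. Rosa Harris (salary = 63000)
  4. Judy White (salary = 62000)
  5. Bob Thomas (salary = 52000)
  6. Carol Jones (salary = 44000)

First: Sam Wilson

Sam Wilson


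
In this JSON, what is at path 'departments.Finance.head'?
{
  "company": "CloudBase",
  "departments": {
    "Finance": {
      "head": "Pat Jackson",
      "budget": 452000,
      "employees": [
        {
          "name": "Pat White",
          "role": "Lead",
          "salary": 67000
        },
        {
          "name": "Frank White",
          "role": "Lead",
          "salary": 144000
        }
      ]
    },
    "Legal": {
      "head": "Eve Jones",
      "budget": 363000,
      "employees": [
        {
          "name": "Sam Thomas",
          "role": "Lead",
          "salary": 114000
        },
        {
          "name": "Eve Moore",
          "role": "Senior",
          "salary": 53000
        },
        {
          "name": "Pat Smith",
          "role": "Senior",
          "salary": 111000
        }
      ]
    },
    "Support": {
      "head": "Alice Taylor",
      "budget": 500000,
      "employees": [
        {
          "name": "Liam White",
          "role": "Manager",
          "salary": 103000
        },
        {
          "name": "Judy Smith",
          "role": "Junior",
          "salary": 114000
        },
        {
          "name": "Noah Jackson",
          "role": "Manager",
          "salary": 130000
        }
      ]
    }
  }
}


Path: departments.Finance.head

Navigate:
  -> departments
  -> Finance
  -> head = 'Pat Jackson'

Pat Jackson


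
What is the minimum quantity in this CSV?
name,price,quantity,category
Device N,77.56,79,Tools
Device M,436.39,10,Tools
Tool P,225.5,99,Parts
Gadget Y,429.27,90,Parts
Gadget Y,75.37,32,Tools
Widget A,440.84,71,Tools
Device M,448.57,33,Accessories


Computing minimum quantity:
Values: [79, 10, 99, 90, 32, 71, 33]
Min = 10

10


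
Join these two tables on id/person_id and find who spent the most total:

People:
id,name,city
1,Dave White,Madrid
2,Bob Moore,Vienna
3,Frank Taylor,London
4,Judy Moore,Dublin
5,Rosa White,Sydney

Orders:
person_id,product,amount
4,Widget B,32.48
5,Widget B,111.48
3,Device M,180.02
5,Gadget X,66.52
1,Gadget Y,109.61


Join on: people.id = orders.person_id

Joined rows:
  Judy Moore (Dublin) bought Widget B for $32.48
  Rosa White (Sydney) bought Widget B for $111.48
  Frank Taylor (London) bought Device M for $180.02
  Rosa White (Sydney) bought Gadget X for $66.52
  Dave White (Madrid) bought Gadget Y for $109.61

Total per person:
  Frank Taylor: $180.02
  Rosa White: $178.00
  Dave White: $109.61
  Judy Moore: $32.48

Top spender: Frank Taylor ($180.02)

Frank Taylor ($180.02)


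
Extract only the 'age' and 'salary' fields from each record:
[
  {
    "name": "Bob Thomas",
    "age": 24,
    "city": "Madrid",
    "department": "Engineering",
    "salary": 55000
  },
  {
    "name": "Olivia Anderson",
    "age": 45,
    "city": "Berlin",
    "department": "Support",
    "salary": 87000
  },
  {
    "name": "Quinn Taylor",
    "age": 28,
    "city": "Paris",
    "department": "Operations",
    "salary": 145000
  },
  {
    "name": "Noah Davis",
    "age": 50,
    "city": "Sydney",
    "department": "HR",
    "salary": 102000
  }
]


Original: 4 records with fields: name, age, city, department, salary
Keep: ['age', 'salary']
Drop: ['name', 'city', 'department']
Result: 4 records, 2 fields each

[
  {
    "age": 24,
    "salary": 55000
  },
  {
    "age": 45,
    "salary": 87000
  },
  {
    "age": 28,
    "salary": 145000
  },
  {
    "age": 50,
    "salary": 102000
  }
]


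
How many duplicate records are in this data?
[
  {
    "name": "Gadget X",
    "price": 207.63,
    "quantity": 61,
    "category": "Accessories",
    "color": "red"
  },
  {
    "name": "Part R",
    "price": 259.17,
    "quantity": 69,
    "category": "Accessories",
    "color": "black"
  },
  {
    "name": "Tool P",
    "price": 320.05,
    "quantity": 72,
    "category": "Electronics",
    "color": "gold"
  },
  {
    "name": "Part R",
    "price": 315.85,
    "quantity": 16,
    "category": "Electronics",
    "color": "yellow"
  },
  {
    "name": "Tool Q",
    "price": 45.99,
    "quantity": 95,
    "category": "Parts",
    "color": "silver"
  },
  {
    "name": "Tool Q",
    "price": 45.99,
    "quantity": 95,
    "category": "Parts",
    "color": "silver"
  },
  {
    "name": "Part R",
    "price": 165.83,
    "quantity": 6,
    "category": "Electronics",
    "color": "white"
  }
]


Checking 7 records for duplicates:

  Row 1: Gadget X ($207.63, qty 61)
  Row 2: Part R ($259.17, qty 69)
  Row 3: Tool P ($320.05, qty 72)
  Row 4: Part R ($315.85, qty 16)
  Row 5: Tool Q ($45.99, qty 95)
  Row 6: Tool Q ($45.99, qty 95) <-- DUPLICATE
  Row 7: Part R ($165.83, qty 6)

Duplicates found: 1
Unique records: 6

1 duplicates, 6 unique


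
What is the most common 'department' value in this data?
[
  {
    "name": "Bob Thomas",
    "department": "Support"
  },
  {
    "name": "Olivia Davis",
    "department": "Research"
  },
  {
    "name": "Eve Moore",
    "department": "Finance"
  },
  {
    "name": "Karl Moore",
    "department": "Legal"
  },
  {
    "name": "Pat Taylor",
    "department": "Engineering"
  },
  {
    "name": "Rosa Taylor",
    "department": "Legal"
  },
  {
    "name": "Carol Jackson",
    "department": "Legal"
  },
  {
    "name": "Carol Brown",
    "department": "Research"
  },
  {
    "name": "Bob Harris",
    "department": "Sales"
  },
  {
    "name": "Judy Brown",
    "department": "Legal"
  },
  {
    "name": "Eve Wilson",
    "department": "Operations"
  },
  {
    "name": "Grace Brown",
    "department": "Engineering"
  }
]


Counting 'department' values across 12 records:

  Legal: 4 ####
  Research: 2 ##
  Engineering: 2 ##
  Support: 1 #
  Finance: 1 #
  Sales: 1 #
  Operations: 1 #

Most common: Legal (4 times)

Legal (4 times)


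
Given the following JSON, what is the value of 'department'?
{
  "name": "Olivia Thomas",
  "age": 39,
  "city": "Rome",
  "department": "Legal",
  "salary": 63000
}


Looking up field 'department'
Value: Legal

Legal


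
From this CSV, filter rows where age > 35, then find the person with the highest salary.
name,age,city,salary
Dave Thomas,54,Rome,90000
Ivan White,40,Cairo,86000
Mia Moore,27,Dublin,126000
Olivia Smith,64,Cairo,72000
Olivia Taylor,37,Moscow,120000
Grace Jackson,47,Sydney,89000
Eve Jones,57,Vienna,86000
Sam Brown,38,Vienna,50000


Filter: age > 35
Sort by: salary (descending)

Filtered records (7):
  Olivia Taylor, age 37, salary $120000
  Dave Thomas, age 54, salary $90000
  Grace Jackson, age 47, salary $89000
  Ivan White, age 40, salary $86000
  Eve Jones, age 57, salary $86000
  Olivia Smith, age 64, salary $72000
  Sam Brown, age 38, salary $50000

Highest salary: Olivia Taylor ($120000)

Olivia Taylor


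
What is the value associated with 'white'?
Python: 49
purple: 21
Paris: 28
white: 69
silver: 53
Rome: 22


Looking up key 'white'
Value: 69

69


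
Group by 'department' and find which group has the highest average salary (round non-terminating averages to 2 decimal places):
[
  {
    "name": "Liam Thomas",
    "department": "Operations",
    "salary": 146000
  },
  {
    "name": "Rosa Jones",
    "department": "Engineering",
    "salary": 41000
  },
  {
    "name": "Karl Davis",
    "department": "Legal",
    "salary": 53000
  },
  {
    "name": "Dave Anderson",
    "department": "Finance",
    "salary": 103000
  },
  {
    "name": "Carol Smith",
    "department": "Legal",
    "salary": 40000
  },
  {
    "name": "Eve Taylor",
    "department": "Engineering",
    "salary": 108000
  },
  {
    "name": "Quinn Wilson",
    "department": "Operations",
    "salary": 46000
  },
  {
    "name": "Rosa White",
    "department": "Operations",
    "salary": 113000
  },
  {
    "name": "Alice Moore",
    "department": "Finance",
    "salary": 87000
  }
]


Group by: department

Groups:
  Engineering: 2 people, avg salary = 149000/2 = $74500
  Finance: 2 people, avg salary = 190000/2 = $95000
  Legal: 2 people, avg salary = 93000/2 = $46500
  Operations: 3 people, avg salary = 305000/3 ≈ $101666.67

Highest average salary: Operations (≈$101666.67)

Operations (≈$101666.67)


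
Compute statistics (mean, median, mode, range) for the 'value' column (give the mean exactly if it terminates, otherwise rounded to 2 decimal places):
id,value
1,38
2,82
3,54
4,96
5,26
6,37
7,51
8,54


Data: [38, 82, 54, 96, 26, 37, 51, 54]
Count: 8
Sum: 438
Mean: 438/8 = 54.75
Sorted: [26, 37, 38, 51, 54, 54, 82, 96]
Median: 52.5
Mode: 54 (2 times)
Range: 96 - 26 = 70
Min: 26, Max: 96

mean=54.75, median=52.5, mode=54, range=70


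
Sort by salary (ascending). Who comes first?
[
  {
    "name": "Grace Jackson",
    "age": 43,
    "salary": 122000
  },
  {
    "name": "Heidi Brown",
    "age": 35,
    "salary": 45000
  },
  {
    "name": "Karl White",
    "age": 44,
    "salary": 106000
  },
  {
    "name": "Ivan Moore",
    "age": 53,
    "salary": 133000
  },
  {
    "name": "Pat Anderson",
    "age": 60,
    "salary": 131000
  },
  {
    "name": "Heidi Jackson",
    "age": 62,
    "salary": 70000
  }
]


Sort by: salary (ascending)

Sorted order:
  1. Heidi Brown (salary = 45000)
  2. Heidi Jackson (salary = 70000)
  3. Karl White (salary = 106000)
  4. Grace Jackson (salary = 122000)
  5. Pat Anderson (salary = 131000)
  6. Ivan Moore (salary = 133000)

First: Heidi Brown

Heidi Brown


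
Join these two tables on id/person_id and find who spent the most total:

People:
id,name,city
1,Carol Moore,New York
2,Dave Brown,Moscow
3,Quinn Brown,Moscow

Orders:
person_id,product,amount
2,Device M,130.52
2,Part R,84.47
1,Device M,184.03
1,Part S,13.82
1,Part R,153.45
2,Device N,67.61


Join on: people.id = orders.person_id

Joined rows:
  Dave Brown (Moscow) bought Device M for $130.52
  Dave Brown (Moscow) bought Part R for $84.47
  Carol Moore (New York) bought Device M for $184.03
  Carol Moore (New York) bought Part S for $13.82
  Carol Moore (New York) bought Part R for $153.45
  Dave Brown (Moscow) bought Device N for $67.61

Total per person:
  Carol Moore: $351.30
  Dave Brown: $282.60

Top spender: Carol Moore ($351.30)

Carol Moore ($351.30)


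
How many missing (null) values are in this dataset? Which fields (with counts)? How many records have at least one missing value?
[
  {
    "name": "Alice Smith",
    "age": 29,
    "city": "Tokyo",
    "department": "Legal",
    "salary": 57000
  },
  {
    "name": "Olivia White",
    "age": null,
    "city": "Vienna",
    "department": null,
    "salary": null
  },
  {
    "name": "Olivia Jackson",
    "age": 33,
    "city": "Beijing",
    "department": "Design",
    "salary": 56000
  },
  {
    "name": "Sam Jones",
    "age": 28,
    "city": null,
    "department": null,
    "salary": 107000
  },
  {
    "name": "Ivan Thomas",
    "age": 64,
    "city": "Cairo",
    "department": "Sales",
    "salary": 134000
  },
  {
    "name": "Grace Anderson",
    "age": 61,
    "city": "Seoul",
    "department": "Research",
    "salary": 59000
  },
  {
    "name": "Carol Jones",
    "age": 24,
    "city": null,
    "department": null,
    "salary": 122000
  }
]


Checking for missing (null) values in 7 records:

  Alice Smith: complete
  Olivia White: age, department, salary
  Olivia Jackson: complete
  Sam Jones: city, department
  Ivan Thomas: complete
  Grace Anderson: complete
  Carol Jones: city, department

Per field:
  name: 0 missing
  age: 1 missing
  city: 2 missing
  department: 3 missing
  salary: 1 missing

Total missing values: 7
Records with any missing: 3

7 missing values (age: 1, city: 2, department: 3, salary: 1); 3 incomplete records


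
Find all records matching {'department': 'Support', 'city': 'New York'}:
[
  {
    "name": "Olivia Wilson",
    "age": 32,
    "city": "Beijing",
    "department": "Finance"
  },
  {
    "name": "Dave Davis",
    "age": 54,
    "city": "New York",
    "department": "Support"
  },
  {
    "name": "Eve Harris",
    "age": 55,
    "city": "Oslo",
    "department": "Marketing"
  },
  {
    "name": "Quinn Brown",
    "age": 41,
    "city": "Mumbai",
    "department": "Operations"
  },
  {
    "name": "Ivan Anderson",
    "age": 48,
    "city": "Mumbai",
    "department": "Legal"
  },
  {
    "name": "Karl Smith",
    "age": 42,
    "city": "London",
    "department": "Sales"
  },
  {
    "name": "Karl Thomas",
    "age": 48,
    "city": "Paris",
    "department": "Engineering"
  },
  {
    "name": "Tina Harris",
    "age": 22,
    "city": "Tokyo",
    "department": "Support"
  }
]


Search criteria: {'department': 'Support', 'city': 'New York'}

Checking 8 records:
  Olivia Wilson: {department: Finance, city: Beijing}
  Dave Davis: {department: Support, city: New York} <-- MATCH
  Eve Harris: {department: Marketing, city: Oslo}
  Quinn Brown: {department: Operations, city: Mumbai}
  Ivan Anderson: {department: Legal, city: Mumbai}
  Karl Smith: {department: Sales, city: London}
  Karl Thomas: {department: Engineering, city: Paris}
  Tina Harris: {department: Support, city: Tokyo}

Matches: ["Dave Davis"]

["Dave Davis"]


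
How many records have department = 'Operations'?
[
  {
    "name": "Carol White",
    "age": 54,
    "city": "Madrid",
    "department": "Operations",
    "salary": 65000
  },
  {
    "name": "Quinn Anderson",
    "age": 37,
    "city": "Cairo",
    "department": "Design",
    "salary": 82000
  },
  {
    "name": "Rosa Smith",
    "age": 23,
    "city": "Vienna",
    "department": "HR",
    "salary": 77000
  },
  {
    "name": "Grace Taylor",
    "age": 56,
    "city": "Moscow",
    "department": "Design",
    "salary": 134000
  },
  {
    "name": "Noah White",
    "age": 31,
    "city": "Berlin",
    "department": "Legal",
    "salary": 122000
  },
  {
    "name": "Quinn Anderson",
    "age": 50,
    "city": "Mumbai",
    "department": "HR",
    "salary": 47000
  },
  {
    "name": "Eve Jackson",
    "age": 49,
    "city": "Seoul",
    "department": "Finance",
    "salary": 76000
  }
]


Data: 7 records
Condition: department = 'Operations'

Checking each record:
  Carol White: Operations MATCH
  Quinn Anderson: Design
  Rosa Smith: HR
  Grace Taylor: Design
  Noah White: Legal
  Quinn Anderson: HR
  Eve Jackson: Finance

Count: 1

1


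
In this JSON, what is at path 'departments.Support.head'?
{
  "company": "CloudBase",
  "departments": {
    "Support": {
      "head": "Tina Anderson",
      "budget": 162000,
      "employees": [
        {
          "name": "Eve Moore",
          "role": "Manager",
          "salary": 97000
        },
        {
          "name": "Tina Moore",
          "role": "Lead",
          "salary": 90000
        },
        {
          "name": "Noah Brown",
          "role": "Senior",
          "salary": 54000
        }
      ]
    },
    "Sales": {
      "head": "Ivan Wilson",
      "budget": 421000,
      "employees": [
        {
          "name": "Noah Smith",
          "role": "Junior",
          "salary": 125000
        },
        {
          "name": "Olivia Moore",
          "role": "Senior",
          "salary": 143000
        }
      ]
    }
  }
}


Path: departments.Support.head

Navigate:
  -> departments
  -> Support
  -> head = 'Tina Anderson'

Tina Anderson


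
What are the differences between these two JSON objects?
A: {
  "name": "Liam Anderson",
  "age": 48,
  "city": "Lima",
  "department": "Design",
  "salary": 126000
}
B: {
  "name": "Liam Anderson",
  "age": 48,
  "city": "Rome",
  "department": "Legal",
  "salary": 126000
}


Comparing each field (in key order):
  name: same
  age: same
  city: DIFFERENT
  department: DIFFERENT
  salary: same
Differences:
  city: Lima -> Rome
  department: Design -> Legal

2 field(s) changed

2 changes: city, department


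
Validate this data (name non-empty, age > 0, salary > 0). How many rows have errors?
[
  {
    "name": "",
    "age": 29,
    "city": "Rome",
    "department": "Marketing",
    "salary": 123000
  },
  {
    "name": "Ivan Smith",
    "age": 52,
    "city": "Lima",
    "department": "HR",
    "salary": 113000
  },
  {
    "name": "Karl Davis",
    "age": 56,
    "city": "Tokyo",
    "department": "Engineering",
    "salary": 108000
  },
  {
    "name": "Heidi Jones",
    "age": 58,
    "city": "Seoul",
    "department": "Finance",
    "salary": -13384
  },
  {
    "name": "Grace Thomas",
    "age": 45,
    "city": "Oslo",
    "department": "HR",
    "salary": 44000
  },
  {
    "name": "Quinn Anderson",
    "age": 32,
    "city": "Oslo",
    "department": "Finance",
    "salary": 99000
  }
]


Validating 6 records:
Rules: name non-empty, age > 0, salary > 0

  Row 1 (???): empty name
  Row 2 (Ivan Smith): OK
  Row 3 (Karl Davis): OK
  Row 4 (Heidi Jones): negative salary: -13384
  Row 5 (Grace Thomas): OK
  Row 6 (Quinn Anderson): OK

Total errors: 2

2 errors


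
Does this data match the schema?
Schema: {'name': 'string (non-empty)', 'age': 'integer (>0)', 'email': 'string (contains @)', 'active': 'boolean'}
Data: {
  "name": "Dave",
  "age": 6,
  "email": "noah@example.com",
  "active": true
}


Validating each field against schema:
  name: OK (non-empty string)
  age: OK (positive integer)
  email: OK (string with @)
  active: OK (boolean)

Result: VALID

VALID


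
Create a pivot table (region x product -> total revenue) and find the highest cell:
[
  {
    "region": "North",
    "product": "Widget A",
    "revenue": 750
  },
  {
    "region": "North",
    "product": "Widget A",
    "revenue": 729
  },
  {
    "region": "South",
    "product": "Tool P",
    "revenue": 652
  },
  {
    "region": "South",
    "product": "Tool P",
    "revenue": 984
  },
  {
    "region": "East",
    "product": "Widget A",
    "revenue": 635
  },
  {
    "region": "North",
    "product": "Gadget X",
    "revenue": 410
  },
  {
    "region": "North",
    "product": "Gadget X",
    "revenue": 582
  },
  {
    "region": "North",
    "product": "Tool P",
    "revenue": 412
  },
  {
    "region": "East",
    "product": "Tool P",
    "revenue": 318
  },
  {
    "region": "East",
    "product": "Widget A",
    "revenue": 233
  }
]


Pivot: region (rows) x product (columns) -> total revenue

     Gadget X      Tool P        Widget A    
East             0           318           868  
North          992           412          1479  
South            0          1636             0  

Highest: South / Tool P = $1636

South / Tool P = $1636


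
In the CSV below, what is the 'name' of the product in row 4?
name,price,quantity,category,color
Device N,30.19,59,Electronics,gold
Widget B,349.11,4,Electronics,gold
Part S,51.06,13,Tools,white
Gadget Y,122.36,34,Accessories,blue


Query: Row 4 ('Gadget Y'), column 'name'
Value: Gadget Y

Gadget Y


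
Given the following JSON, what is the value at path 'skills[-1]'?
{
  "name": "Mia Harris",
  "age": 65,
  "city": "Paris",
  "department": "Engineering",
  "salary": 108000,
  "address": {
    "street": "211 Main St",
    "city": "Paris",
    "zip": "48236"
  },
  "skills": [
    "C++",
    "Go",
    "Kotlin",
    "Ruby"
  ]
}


Query: skills[-1]
Path: skills -> last element
Value: Ruby

Ruby


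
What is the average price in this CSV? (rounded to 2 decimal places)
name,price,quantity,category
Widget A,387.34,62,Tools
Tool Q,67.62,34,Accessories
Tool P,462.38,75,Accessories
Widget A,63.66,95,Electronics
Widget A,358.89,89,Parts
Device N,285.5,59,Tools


Computing average price:
Values: [387.34, 67.62, 462.38, 63.66, 358.89, 285.5]
Sum = 1625.39
Count = 6
Average = 1625.39/6 ≈ 270.90 (rounded to 2 decimal places)

270.90


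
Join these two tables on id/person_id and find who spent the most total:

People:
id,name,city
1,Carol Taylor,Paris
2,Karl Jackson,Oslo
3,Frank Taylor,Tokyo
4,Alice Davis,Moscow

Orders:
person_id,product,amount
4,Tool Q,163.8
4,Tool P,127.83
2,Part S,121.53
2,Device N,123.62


Join on: people.id = orders.person_id

Joined rows:
  Alice Davis (Moscow) bought Tool Q for $163.8
  Alice Davis (Moscow) bought Tool P for $127.83
  Karl Jackson (Oslo) bought Part S for $121.53
  Karl Jackson (Oslo) bought Device N for $123.62

Total per person:
  Alice Davis: $291.63
  Karl Jackson: $245.15

Top spender: Alice Davis ($291.63)

Alice Davis ($291.63)


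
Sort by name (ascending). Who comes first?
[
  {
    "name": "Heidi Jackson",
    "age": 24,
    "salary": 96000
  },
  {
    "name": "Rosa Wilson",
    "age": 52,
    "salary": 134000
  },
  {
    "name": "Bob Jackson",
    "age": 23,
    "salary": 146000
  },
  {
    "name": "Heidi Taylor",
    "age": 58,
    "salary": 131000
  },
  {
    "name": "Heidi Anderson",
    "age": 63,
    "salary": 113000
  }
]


Sort by: name (ascending)

Sorted order:
  1. Bob Jackson (name = Bob Jackson)
  2. Heidi Anderson (name = Heidi Anderson)
  3. Heidi Jackson (name = Heidi Jackson)
  4. Heidi Taylor (name = Heidi Taylor)
  5. Rosa Wilson (name = Rosa Wilson)

First: Bob Jackson

Bob Jackson


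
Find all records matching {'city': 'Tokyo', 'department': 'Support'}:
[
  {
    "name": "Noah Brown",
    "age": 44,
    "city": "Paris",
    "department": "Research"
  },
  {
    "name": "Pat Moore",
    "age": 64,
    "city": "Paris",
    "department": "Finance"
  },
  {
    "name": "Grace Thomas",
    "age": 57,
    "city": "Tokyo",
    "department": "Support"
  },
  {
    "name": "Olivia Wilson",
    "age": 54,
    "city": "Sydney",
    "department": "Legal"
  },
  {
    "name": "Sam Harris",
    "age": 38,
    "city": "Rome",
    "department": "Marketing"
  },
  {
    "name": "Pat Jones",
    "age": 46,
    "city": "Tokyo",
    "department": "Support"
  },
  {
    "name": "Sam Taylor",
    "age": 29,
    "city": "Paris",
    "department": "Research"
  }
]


Search criteria: {'city': 'Tokyo', 'department': 'Support'}

Checking 7 records:
  Noah Brown: {city: Paris, department: Research}
  Pat Moore: {city: Paris, department: Finance}
  Grace Thomas: {city: Tokyo, department: Support} <-- MATCH
  Olivia Wilson: {city: Sydney, department: Legal}
  Sam Harris: {city: Rome, department: Marketing}
  Pat Jones: {city: Tokyo, department: Support} <-- MATCH
  Sam Taylor: {city: Paris, department: Research}

Matches: ["Grace Thomas", "Pat Jones"]

["Grace Thomas", "Pat Jones"]


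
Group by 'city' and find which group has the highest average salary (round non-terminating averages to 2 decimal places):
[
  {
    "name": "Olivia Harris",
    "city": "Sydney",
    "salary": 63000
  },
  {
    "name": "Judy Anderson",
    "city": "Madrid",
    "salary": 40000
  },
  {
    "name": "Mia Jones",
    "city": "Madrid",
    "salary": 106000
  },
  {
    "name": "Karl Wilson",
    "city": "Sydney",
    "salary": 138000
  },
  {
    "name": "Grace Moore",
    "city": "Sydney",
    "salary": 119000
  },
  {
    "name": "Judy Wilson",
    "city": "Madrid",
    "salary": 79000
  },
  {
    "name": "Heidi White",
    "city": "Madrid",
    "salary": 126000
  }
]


Group by: city

Groups:
  Madrid: 4 people, avg salary = 351000/4 = $87750
  Sydney: 3 people, avg salary = 320000/3 ≈ $106666.67

Highest average salary: Sydney (≈$106666.67)

Sydney (≈$106666.67)


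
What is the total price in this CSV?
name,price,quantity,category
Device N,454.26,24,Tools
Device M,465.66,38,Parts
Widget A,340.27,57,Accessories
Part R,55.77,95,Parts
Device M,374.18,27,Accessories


Computing total price:
Values: [454.26, 465.66, 340.27, 55.77, 374.18]
Sum = 1690.14

1690.14


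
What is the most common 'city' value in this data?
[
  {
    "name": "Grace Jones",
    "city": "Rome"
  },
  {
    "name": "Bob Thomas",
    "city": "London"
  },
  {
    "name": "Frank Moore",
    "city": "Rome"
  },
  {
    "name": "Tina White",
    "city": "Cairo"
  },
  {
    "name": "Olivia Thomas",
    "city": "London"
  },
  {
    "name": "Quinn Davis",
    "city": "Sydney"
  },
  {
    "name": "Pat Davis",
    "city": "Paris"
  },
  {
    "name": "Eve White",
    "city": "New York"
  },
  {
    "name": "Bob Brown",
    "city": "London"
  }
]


Counting 'city' values across 9 records:

  London: 3 ###
  Rome: 2 ##
  Cairo: 1 #
  Sydney: 1 #
  Paris: 1 #
  New York: 1 #

Most common: London (3 times)

London (3 times)


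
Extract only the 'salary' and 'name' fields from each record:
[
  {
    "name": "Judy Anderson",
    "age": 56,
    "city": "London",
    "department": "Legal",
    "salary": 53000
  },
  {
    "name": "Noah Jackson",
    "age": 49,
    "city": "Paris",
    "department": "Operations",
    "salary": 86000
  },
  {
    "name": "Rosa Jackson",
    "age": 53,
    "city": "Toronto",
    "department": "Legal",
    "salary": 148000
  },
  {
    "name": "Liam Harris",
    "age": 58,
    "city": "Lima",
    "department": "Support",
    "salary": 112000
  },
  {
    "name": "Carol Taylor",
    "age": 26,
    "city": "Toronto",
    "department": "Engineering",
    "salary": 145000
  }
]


Original: 5 records with fields: name, age, city, department, salary
Keep: ['salary', 'name']
Drop: ['age', 'city', 'department']
Result: 5 records, 2 fields each

[
  {
    "salary": 53000,
    "name": "Judy Anderson"
  },
  {
    "salary": 86000,
    "name": "Noah Jackson"
  },
  {
    "salary": 148000,
    "name": "Rosa Jackson"
  },
  {
    "salary": 112000,
    "name": "Liam Harris"
  },
  {
    "salary": 145000,
    "name": "Carol Taylor"
  }
]


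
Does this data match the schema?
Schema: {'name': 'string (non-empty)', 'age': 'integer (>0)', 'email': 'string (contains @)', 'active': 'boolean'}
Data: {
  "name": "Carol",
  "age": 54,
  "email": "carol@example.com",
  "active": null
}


Validating each field against schema:
  name: OK (non-empty string)
  age: OK (positive integer)
  email: OK (string with @)
  active: FAIL (null is not a boolean)

Result: INVALID (1 error: active)

INVALID (1 error: active)


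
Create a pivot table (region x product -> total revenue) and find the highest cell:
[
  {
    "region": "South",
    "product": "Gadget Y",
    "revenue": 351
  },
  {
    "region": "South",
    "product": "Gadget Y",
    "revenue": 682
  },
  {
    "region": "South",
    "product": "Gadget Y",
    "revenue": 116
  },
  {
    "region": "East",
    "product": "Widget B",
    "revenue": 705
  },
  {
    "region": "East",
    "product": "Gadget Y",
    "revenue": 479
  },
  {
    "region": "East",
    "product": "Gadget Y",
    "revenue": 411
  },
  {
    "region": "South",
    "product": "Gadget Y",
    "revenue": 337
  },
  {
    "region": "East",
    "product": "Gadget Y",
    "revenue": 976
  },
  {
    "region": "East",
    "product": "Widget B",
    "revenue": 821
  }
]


Pivot: region (rows) x product (columns) -> total revenue

     Gadget Y      Widget B    
East          1866          1526  
South         1486             0  

Highest: East / Gadget Y = $1866

East / Gadget Y = $1866


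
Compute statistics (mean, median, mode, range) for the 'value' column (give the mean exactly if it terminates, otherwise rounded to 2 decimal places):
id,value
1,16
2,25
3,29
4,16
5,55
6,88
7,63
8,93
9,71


Data: [16, 25, 29, 16, 55, 88, 63, 93, 71]
Count: 9
Sum: 456
Mean: 456/9 ≈ 50.67 (rounded to 2 decimal places)
Sorted: [16, 16, 25, 29, 55, 63, 71, 88, 93]
Median: 55.0
Mode: 16 (2 times)
Range: 93 - 16 = 77
Min: 16, Max: 93

mean≈50.67, median=55.0, mode=16, range=77
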